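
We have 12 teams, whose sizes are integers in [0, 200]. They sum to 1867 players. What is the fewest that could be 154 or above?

If only k of them are at least 154, the other 12 − k are at most 153, so the total is at most k·200 + (12 − k)·153.
This must reach 1867, so k·200 + (12 − k)·153 ≥ 1867, giving k ≥ 1.
Exactly 1 works: 1 value at 200 and 11 at 153 total 1883; lower one of the high values by 16 (still ≥ 154) to hit 1867.

1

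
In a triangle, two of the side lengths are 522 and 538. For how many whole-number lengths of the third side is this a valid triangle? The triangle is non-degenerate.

1043

The triangle inequality gives |522 − 538| < c < 522 + 538, i.e. 16 < c < 1060.
So c can be any integer from 17 to 1059: 1043 values.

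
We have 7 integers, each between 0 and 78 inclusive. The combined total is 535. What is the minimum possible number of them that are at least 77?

If only k of them are at least 77, the other 7 − k are at most 76, so the total is at most k·78 + (7 − k)·76.
This must reach 535, so k·78 + (7 − k)·76 ≥ 535, giving k ≥ 2.
Exactly 2 works: 2 values at 78 and 5 at 76 total 536; lower one of the high values by 1 (still ≥ 77) to hit 535.

2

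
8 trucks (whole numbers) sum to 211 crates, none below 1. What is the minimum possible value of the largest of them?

27

Some value must be at least ⌈211/8⌉ = 27, since 8 × 26 = 208 < 211.
Achievable: 3 of them at 27 and 5 at 26 total 211.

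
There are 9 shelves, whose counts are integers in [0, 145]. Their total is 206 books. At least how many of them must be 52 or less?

6

Each value above 52 is at least 53, contributing at least 53 − 0 = 53 above the floor 0.
The sum exceeds the floor total 0 by 206, so at most ⌊206/53⌋ = 3 exceed 52, and at least 6 are ≤ 52.
Exactly 6 works: 6 values at 0 and 3 at 53 total 159; raise one of the low values by 47 (still ≤ 52) to hit 206.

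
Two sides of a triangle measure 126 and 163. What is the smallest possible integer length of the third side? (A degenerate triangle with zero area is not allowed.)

38

The third side must exceed |126 − 163| = 37.
The smallest integer above 37 is 38.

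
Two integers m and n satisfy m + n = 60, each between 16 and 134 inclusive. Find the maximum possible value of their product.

900

For a fixed sum, the product mn is largest when m and n are as close as possible.
Taking m = 30 and n = 30 (both in [16, 134]) gives mn = 900.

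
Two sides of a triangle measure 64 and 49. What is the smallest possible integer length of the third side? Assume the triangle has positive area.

16

The third side must exceed |64 − 49| = 15.
The smallest integer above 15 is 16.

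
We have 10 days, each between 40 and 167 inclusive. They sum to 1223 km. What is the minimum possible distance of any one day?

40

Minimizing one value means maximizing the remaining 9.
The other 9 can take up 9 × 167 = 1503 ≥ 1223 − 40, so one day can sit at its floor of 40.
Achievable: one at 40 and the other 9 totalling 1183, which fits since 9 × 40 ≤ 1183 ≤ 9 × 167.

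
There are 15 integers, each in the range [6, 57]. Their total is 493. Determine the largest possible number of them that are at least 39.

Suppose k of them are at least 39. Those contribute at least 39 each and the other 15 − k at least 6 each.
So the total is at least 39k + 6(15 − k) = 90 + 33k. This must be ≤ 493, giving k ≤ 12.
k = 12 is achieved by 12 values at 39 and 3 at 6, total 486; add 7 to one value (staying below 39) to reach 493.

12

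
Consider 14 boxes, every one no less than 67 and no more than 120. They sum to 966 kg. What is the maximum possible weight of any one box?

95

To make one box as large as possible, make the other 13 as small as possible.
The other 13 contribute at least 13 × 67 = 871, leaving at most 966 − 871 = 95.
Since 95 ≤ 120, this is achievable: one at 95 and 13 at 67.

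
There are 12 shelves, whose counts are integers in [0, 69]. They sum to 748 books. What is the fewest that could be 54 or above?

Suppose at most 12 − j of them reach 54; then j values are ≤ 53 and the rest ≤ 69.
The total is then ≤ 53·j + 69·(12 − j) = 828 − 16j. For this to be ≥ 748 we need j ≤ 5, so at least 12 − 5 = 7 must reach 54.
Exactly 7 works: 7 values at 69 and 5 at 53 total 748.

7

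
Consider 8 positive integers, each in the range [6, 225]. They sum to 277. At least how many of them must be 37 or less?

1

Each value above 37 is at least 38, contributing at least 38 − 6 = 32 above the floor 6.
The sum exceeds the floor total 48 by 229, so at most ⌊229/32⌋ = 7 exceed 37, and at least 1 are ≤ 37.
Exactly 1 works: 1 value at 6 and 7 at 38 total 272; raise one of the low values by 5 (still ≤ 37) to hit 277.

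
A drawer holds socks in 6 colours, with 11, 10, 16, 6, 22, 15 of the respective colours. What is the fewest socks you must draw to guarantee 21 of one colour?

In the worst case you take as many as possible of each colour without reaching 21: 11 + 10 + 16 + 6 + 20 + 15 = 78.
The next one must give 21 of some colour, so 78 + 1 = 79.

79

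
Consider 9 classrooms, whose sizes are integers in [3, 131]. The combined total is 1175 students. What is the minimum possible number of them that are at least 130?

7

Each value short of 130 is at most 129, costing at least 131 − 129 = 2 against the maximum total of 1179.
We can afford to lose at most 1179 − 1175 = 4, so at most ⌊4/2⌋ = 2 fall short, and at least 7 are ≥ 130.
Exactly 7 works: 7 values at 131 and 2 at 129 total 1175.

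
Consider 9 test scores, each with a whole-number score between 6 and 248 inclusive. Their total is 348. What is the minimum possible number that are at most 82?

6

Each value above 82 is at least 83, contributing at least 83 − 6 = 77 above the floor 6.
The sum exceeds the floor total 54 by 294, so at most ⌊294/77⌋ = 3 exceed 82, and at least 6 are ≤ 82.
Exactly 6 works: 6 values at 6 and 3 at 83 total 285; raise one of the low values by 63 (still ≤ 82) to hit 348.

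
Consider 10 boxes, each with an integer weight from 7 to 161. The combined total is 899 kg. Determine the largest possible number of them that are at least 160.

5

With k values at 160 or above and the rest at least 7, the sum is at least 70 + 153k.
Since the sum is 899, we need 153k ≤ 829, i.e. k ≤ 5.
k = 5 is achieved by 5 values at 160 and 5 at 7, total 835; add 64 to one value (staying below 160) to reach 899.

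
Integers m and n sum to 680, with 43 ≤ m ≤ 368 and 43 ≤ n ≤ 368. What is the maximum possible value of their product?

With m + n fixed, mn peaks when the two are closest together.
Taking m = 340 and n = 340 (both in [43, 368]) gives mn = 115600.

115600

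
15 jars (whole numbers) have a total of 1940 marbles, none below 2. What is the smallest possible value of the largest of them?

130

If every one of the 15 were at most 129, the total would be at most 15 × 129 = 1935 < 1940.
Equality holds with 5 values of 130 and 10 values of 129.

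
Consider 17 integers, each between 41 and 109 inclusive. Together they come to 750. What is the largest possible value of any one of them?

Maximizing one value means minimizing the remaining 16.
The other 16 contribute at least 16 × 41 = 656, leaving at most 750 − 656 = 94.
Since 94 ≤ 109, this is achievable: one at 94 and 16 at 41.

94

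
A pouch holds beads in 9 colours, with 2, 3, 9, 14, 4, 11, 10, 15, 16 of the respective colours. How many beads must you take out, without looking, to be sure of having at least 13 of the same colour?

76

In the worst case you take as many as possible of each colour without reaching 13: 2 + 3 + 9 + 12 + 4 + 11 + 10 + 12 + 12 = 75.
The next one must give 13 of some colour, so 75 + 1 = 76.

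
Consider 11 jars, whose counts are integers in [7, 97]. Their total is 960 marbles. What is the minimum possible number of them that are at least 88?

1

If only k of them are at least 88, the other 11 − k are at most 87, so the total is at most k·97 + (11 − k)·87.
This must reach 960, so k·97 + (11 − k)·87 ≥ 960, giving k ≥ 1.
Exactly 1 works: 1 value at 97 and 10 at 87 total 967; lower one of the high values by 7 (still ≥ 88) to hit 960.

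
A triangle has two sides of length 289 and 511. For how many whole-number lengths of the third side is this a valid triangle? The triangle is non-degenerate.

The triangle inequality gives |289 − 511| < c < 289 + 511, i.e. 222 < c < 800.
So c can be any integer from 223 to 799: 577 values.

577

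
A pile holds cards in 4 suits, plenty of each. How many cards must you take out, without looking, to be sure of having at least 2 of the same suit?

In the worst case you draw 1 of each of the 4 suits: 4 × 1 = 4.
One more forces 2 of some suit, so 4 + 1 = 5.

5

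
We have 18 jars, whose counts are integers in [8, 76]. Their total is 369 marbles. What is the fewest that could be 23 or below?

Each value above 23 is at least 24, contributing at least 24 − 8 = 16 above the floor 8.
The sum exceeds the floor total 144 by 225, so at most ⌊225/16⌋ = 14 exceed 23, and at least 4 are ≤ 23.
Exactly 4 works: 4 values at 8 and 14 at 24 total 368; raise one of the low values by 1 (still ≤ 23) to hit 369.

4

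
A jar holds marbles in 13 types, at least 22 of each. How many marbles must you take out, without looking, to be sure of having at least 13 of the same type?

157

In the worst case you draw 12 of each of the 13 types: 13 × 12 = 156.
One more forces 13 of some type, so 156 + 1 = 157.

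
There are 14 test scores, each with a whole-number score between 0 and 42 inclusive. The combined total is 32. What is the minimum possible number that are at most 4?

8

If only k of them are at most 4, the other 14 − k are at least 5, so the total is at least (14 − k)·5 + k·0.
This is ≤ 32, so (14 − k)·5 + 0k ≤ 32, which gives k ≥ 8.
Exactly 8 works: 8 values at 0 and 6 at 5 total 30; raise one of the low values by 2 (still ≤ 4) to hit 32.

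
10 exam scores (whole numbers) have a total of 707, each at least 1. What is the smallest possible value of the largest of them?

The average is 707/10 > 70, so not all 10 can be 70 or less; the largest is ≥ 71.
Taking 3 copies of 70 and 7 copies of 71 gives exactly 707, so 71 is attained.

71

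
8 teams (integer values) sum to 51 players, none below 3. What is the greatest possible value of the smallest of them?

The average is 51/8 < 7, so some value is ≤ 6.
Taking 5 copies of 6 and 3 copies of 7 gives exactly 51, so 6 is attained.

6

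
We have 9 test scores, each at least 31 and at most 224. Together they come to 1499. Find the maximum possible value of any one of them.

Maximizing one value means minimizing the remaining 8.
The other 8 contribute at least 8 × 31 = 248, leaving at most 1499 − 248 = 1251.
But each score is capped at 224, so the maximum is 224.
Achievable: one at 224 and the other 8 totalling 1275, which fits since 8 × 31 ≤ 1275 ≤ 8 × 224.

224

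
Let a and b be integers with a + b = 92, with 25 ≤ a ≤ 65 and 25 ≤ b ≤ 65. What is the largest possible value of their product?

ab = a(92 − a) is maximized when a is as near 92/2 as the bounds allow.
Taking a = 46 and b = 46 (both in [25, 65]) gives ab = 2116.

2116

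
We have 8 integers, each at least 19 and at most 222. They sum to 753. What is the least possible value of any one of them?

To make one integer as small as possible, make the other 7 as large as possible.
The other 7 can take up 7 × 222 = 1554 ≥ 753 − 19, so one integer can sit at its floor of 19.
Achievable: one at 19 and the other 7 totalling 734, which fits since 7 × 19 ≤ 734 ≤ 7 × 222.

19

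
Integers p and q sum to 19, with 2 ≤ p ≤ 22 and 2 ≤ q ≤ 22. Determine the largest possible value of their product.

pq = p(19 − p) is maximized when p is as near 19/2 as the bounds allow.
Taking p = 9 and q = 10 (both in [2, 22]) gives pq = 90.

90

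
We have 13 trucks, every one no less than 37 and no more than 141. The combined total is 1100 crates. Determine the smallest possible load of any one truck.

To make one truck as small as possible, make the other 12 as large as possible.
The other 12 can take up 12 × 141 = 1692 ≥ 1100 − 37, so one truck can sit at its floor of 37.
Achievable: one at 37 and the other 12 totalling 1063, which fits since 12 × 37 ≤ 1063 ≤ 12 × 141.

37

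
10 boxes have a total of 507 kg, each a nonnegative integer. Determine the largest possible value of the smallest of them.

The average is 507/10 < 51, so some value is ≤ 50.
Achievable: 3 of them at 50 and 7 at 51 total 507.

50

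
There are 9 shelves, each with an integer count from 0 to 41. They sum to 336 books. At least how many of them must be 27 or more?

7

Each value short of 27 is at most 26, costing at least 41 − 26 = 15 against the maximum total of 369.
We can afford to lose at most 369 − 336 = 33, so at most ⌊33/15⌋ = 2 fall short, and at least 7 are ≥ 27.
Exactly 7 works: 7 values at 41 and 2 at 26 total 339; lower one of the high values by 3 (still ≥ 27) to hit 336.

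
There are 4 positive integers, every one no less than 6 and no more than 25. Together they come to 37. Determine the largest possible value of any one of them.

19

To make one integer as large as possible, make the other 3 as small as possible.
The other 3 contribute at least 3 × 6 = 18, leaving at most 37 − 18 = 19.
Since 19 ≤ 25, this is achievable: one at 19 and 3 at 6.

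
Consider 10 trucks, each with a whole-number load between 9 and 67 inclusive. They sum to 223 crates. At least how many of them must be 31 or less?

Each value above 31 is at least 32, contributing at least 32 − 9 = 23 above the floor 9.
The sum exceeds the floor total 90 by 133, so at most ⌊133/23⌋ = 5 exceed 31, and at least 5 are ≤ 31.
Exactly 5 works: 5 values at 9 and 5 at 32 total 205; raise one of the low values by 18 (still ≤ 31) to hit 223.

5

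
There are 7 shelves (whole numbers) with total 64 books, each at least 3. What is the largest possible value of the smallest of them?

If every one of the 7 were at least 10, the total would be at least 7 × 10 = 70 > 64.
Equality holds with 6 values of 9 and 1 value of 10.

9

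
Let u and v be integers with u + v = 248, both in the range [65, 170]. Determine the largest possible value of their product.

15376

With u + v fixed, uv peaks when the two are closest together.
Taking u = 124 and v = 124 (both in [65, 170]) gives uv = 15376.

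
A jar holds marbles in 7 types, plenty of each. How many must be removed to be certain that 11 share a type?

71

In the worst case you draw 10 of each of the 7 types: 7 × 10 = 70.
One more forces 11 of some type, so 70 + 1 = 71.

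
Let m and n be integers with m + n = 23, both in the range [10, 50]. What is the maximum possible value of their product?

mn = m(23 − m) is maximized when m is as near 23/2 as the bounds allow.
Taking m = 11 and n = 12 (both in [10, 50]) gives mn = 132.

132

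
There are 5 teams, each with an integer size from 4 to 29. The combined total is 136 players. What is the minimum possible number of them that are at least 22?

Each value short of 22 is at most 21, costing at least 29 − 21 = 8 against the maximum total of 145.
We can afford to lose at most 145 − 136 = 9, so at most ⌊9/8⌋ = 1 fall short, and at least 4 are ≥ 22.
Exactly 4 works: 4 values at 29 and 1 at 21 total 137; lower one of the high values by 1 (still ≥ 22) to hit 136.

4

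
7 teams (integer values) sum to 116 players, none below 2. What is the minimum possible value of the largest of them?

17

Some value must be at least ⌈116/7⌉ = 17, since 7 × 16 = 112 < 116.
Equality holds with 4 values of 17 and 3 values of 16.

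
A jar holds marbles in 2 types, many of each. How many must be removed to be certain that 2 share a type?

In the worst case you draw 1 of each of the 2 types: 2 × 1 = 2.
One more forces 2 of some type, so 2 + 1 = 3.

3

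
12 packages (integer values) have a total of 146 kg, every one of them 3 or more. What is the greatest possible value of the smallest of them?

The average is 146/12 < 13, so some value is ≤ 12.
Equality holds with 10 values of 12 and 2 values of 13.

12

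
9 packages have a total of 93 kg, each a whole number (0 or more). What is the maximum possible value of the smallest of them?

The average is 93/9 < 11, so some value is ≤ 10.
Taking 6 copies of 10 and 3 copies of 11 gives exactly 93, so 10 is attained.

10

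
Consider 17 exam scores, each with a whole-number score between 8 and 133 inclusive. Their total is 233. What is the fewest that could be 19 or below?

9

Let j be the number exceeding 19. Then the total is ≥ 20·j + 8·(17 − j) = 136 + 12j.
So 12j ≤ 97 and j ≤ 8; hence at least 17 − 8 = 9 are ≤ 19.
Exactly 9 works: 9 values at 8 and 8 at 20 total 232; raise one of the low values by 1 (still ≤ 19) to hit 233.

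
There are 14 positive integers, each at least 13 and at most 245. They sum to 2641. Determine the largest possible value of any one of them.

Maximizing one value means minimizing the remaining 13.
The other 13 contribute at least 13 × 13 = 169, leaving at most 2641 − 169 = 2472.
But each integer is capped at 245, so the maximum is 245.
Achievable: one at 245 and the other 13 totalling 2396, which fits since 13 × 13 ≤ 2396 ≤ 13 × 245.

245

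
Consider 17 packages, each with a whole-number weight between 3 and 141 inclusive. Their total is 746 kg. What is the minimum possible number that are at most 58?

Each value above 58 is at least 59, contributing at least 59 − 3 = 56 above the floor 3.
The sum exceeds the floor total 51 by 695, so at most ⌊695/56⌋ = 12 exceed 58, and at least 5 are ≤ 58.
Exactly 5 works: 5 values at 3 and 12 at 59 total 723; raise one of the low values by 23 (still ≤ 58) to hit 746.

5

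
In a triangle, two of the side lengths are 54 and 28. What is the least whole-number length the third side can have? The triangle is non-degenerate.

The third side must exceed |54 − 28| = 26.
The smallest integer above 26 is 27.

27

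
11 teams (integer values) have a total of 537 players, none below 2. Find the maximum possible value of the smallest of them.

48

The average is 537/11 < 49, so some value is ≤ 48.
Achievable: 2 of them at 48 and 9 at 49 total 537.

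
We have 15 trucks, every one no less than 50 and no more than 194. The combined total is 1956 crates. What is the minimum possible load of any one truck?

Minimizing one value means maximizing the remaining 14.
The other 14 can take up 14 × 194 = 2716 ≥ 1956 − 50, so one truck can sit at its floor of 50.
Achievable: one at 50 and the other 14 totalling 1906, which fits since 14 × 50 ≤ 1906 ≤ 14 × 194.

50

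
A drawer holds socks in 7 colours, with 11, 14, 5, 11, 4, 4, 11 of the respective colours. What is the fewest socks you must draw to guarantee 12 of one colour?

58

In the worst case you take as many as possible of each colour without reaching 12: 11 + 11 + 5 + 11 + 4 + 4 + 11 = 57.
The next one must give 12 of some colour, so 57 + 1 = 58.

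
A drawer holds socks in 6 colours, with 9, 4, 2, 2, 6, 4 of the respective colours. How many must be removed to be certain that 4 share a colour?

17

In the worst case you take as many as possible of each colour without reaching 4: 3 + 3 + 2 + 2 + 3 + 3 = 16.
The next one must give 4 of some colour, so 16 + 1 = 17.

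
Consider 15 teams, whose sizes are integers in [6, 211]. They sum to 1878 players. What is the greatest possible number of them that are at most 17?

Suppose k of them are at most 17. Those contribute at most 17 each and the rest at most 211 each.
So the total is at most 17k + 211(15 − k) = 3165 − 194k. This must still be ≥ 1878, so k ≤ 6.
k = 6 is achieved by 6 values at 17 and 9 at 211, total 2001; lower one of the 211's by 123 (still > 17) to reach 1878.

6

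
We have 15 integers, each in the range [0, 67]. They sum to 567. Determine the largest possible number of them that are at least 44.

12

If k of the values are ≥ 44, the total is ≥ 44k + 0(15 − k).
Setting 44k + 0(15 − k) ≤ 567 gives 44k ≤ 567, so k ≤ 12.
k = 12 is achieved by 12 values at 44 and 3 at 0, total 528; add 39 to one value (staying below 44) to reach 567.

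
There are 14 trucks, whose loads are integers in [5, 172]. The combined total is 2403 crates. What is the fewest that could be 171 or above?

12

Each value short of 171 is at most 170, costing at least 172 − 170 = 2 against the maximum total of 2408.
We can afford to lose at most 2408 − 2403 = 5, so at most ⌊5/2⌋ = 2 fall short, and at least 12 are ≥ 171.
Exactly 12 works: 12 values at 172 and 2 at 170 total 2404; lower one of the high values by 1 (still ≥ 171) to hit 2403.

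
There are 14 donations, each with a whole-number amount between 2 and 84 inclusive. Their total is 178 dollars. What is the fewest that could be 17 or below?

5

Each value above 17 is at least 18, contributing at least 18 − 2 = 16 above the floor 2.
The sum exceeds the floor total 28 by 150, so at most ⌊150/16⌋ = 9 exceed 17, and at least 5 are ≤ 17.
Exactly 5 works: 5 values at 2 and 9 at 18 total 172; raise one of the low values by 6 (still ≤ 17) to hit 178.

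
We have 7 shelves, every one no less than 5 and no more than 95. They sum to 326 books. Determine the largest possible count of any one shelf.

95

Maximizing one value means minimizing the remaining 6.
The other 6 contribute at least 6 × 5 = 30, leaving at most 326 − 30 = 296.
But each shelf is capped at 95, so the maximum is 95.
Achievable: one at 95 and the other 6 totalling 231, which fits since 6 × 5 ≤ 231 ≤ 6 × 95.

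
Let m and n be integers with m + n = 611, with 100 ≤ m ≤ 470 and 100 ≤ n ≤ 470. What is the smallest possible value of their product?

66270

mn = m(611 − m) is concave in m, so over [141, 470] it is minimized at an endpoint.
At the endpoint m = 141, n = 611 − 141 = 470, so mn = 141 × 470 = 66270.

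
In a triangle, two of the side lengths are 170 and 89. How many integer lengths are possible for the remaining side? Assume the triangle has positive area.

177

The triangle inequality gives |170 − 89| < c < 170 + 89, i.e. 81 < c < 259.
So c can be any integer from 82 to 258: 177 values.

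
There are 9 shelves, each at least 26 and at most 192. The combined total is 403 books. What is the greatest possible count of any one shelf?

192

Maximizing one value means minimizing the remaining 8.
The other 8 contribute at least 8 × 26 = 208, leaving at most 403 − 208 = 195.
But each shelf is capped at 192, so the maximum is 192.
Achievable: one at 192 and the other 8 totalling 211, which fits since 8 × 26 ≤ 211 ≤ 8 × 192.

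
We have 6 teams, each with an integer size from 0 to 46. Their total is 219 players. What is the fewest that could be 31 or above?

Each value short of 31 is at most 30, costing at least 46 − 30 = 16 against the maximum total of 276.
We can afford to lose at most 276 − 219 = 57, so at most ⌊57/16⌋ = 3 fall short, and at least 3 are ≥ 31.
Exactly 3 works: 3 values at 46 and 3 at 30 total 228; lower one of the high values by 9 (still ≥ 31) to hit 219.

3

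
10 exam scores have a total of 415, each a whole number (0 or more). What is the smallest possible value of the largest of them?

42

If every one of the 10 were at most 41, the total would be at most 10 × 41 = 410 < 415.
Achievable: 5 of them at 42 and 5 at 41 total 415.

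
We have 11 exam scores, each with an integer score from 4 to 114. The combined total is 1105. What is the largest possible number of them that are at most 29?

1

Each value at 29 or below falls at least 114 − 29 = 85 short of the ceiling 114.
The ceiling total is 11 × 114 = 1254, and we need 1105, so at most ⌊(1254 − 1105)/85⌋ = 1 can be that low.
k = 1 is achieved by 1 value at 29 and 10 at 114, total 1169; lower one of the 114's by 64 (still > 29) to reach 1105.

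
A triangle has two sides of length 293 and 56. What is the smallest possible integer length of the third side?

238

The third side must exceed |293 − 56| = 237.
The smallest integer above 237 is 238.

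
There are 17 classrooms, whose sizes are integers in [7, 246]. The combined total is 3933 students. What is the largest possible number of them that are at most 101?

1

Each value at 101 or below falls at least 246 − 101 = 145 short of the ceiling 246.
The ceiling total is 17 × 246 = 4182, and we need 3933, so at most ⌊(4182 − 3933)/145⌋ = 1 can be that low.
k = 1 is achieved by 1 value at 101 and 16 at 246, total 4037; lower one of the 246's by 104 (still > 101) to reach 3933.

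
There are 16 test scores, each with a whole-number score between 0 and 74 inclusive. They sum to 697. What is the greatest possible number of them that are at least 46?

15

With k values at 46 or above and the rest at least 0, the sum is at least 0 + 46k.
Since the sum is 697, we need 46k ≤ 697, i.e. k ≤ 15.
k = 15 is achieved by 15 values at 46 and 1 at 0, total 690; add 7 to one value (staying below 46) to reach 697.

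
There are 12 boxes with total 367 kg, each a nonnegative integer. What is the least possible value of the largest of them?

If every one of the 12 were at most 30, the total would be at most 12 × 30 = 360 < 367.
Taking 5 copies of 30 and 7 copies of 31 gives exactly 367, so 31 is attained.

31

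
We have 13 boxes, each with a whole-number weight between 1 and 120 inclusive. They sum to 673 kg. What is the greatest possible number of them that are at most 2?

Each value at 2 or below falls at least 120 − 2 = 118 short of the ceiling 120.
The ceiling total is 13 × 120 = 1560, and we need 673, so at most ⌊(1560 − 673)/118⌋ = 7 can be that low.
k = 7 is achieved by 7 values at 2 and 6 at 120, total 734; lower one of the 120's by 61 (still > 2) to reach 673.

7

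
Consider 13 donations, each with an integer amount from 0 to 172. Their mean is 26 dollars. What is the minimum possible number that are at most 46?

6

The total is 13 × 26 = 338.
If only k of them are at most 46, the other 13 − k are at least 47, so the total is at least (13 − k)·47 + k·0.
This is ≤ 338, so (13 − k)·47 + 0k ≤ 338, which gives k ≥ 6.
Exactly 6 works: 6 values at 0 and 7 at 47 total 329; raise one of the low values by 9 (still ≤ 46) to hit 338.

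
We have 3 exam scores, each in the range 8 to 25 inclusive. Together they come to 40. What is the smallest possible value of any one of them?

8

To make one score as small as possible, make the other 2 as large as possible.
The other 2 can take up 2 × 25 = 50 ≥ 40 − 8, so one score can sit at its floor of 8.
Achievable: one at 8 and the other 2 totalling 32, which fits since 2 × 8 ≤ 32 ≤ 2 × 25.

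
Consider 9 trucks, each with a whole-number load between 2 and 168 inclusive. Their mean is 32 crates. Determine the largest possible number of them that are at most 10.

7

The total is 9 × 32 = 288.
Each value at 10 or below falls at least 168 − 10 = 158 short of the ceiling 168.
The ceiling total is 9 × 168 = 1512, and we need 288, so at most ⌊(1512 − 288)/158⌋ = 7 can be that low.
k = 7 is achieved by 7 values at 10 and 2 at 168, total 406; lower one of the 168's by 118 (still > 10) to reach 288.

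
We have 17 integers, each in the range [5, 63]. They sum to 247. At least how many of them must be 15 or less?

3

Each value above 15 is at least 16, contributing at least 16 − 5 = 11 above the floor 5.
The sum exceeds the floor total 85 by 162, so at most ⌊162/11⌋ = 14 exceed 15, and at least 3 are ≤ 15.
Exactly 3 works: 3 values at 5 and 14 at 16 total 239; raise one of the low values by 8 (still ≤ 15) to hit 247.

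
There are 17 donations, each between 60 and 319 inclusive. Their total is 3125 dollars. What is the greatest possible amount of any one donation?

To make one donation as large as possible, make the other 16 as small as possible.
The other 16 contribute at least 16 × 60 = 960, leaving at most 3125 − 960 = 2165.
But each donation is capped at 319, so the maximum is 319.
Achievable: one at 319 and the other 16 totalling 2806, which fits since 16 × 60 ≤ 2806 ≤ 16 × 319.

319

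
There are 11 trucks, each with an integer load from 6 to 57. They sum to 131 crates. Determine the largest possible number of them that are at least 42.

1

With k values at 42 or above and the rest at least 6, the sum is at least 66 + 36k.
Since the sum is 131, we need 36k ≤ 65, i.e. k ≤ 1.
k = 1 is achieved by 1 value at 42 and 10 at 6, total 102; add 29 to one value (staying below 42) to reach 131.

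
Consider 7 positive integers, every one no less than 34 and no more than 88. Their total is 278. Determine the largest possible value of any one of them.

74

Maximizing one value means minimizing the remaining 6.
The other 6 contribute at least 6 × 34 = 204, leaving at most 278 − 204 = 74.
Since 74 ≤ 88, this is achievable: one at 74 and 6 at 34.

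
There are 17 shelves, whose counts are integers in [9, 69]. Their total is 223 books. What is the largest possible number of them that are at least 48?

Suppose k of them are at least 48. Those contribute at least 48 each and the other 17 − k at least 9 each.
So the total is at least 48k + 9(17 − k) = 153 + 39k. This must be ≤ 223, giving k ≤ 1.
k = 1 is achieved by 1 value at 48 and 16 at 9, total 192; add 31 to one value (staying below 48) to reach 223.

1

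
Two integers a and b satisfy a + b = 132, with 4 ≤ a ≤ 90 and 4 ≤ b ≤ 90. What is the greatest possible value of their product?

For a fixed sum, the product ab is largest when a and b are as close as possible.
Taking a = 66 and b = 66 (both in [4, 90]) gives ab = 4356.

4356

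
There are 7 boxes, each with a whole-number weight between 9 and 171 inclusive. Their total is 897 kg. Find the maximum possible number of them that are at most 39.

Each value at 39 or below falls at least 171 − 39 = 132 short of the ceiling 171.
The ceiling total is 7 × 171 = 1197, and we need 897, so at most ⌊(1197 − 897)/132⌋ = 2 can be that low.
k = 2 is achieved by 2 values at 39 and 5 at 171, total 933; lower one of the 171's by 36 (still > 39) to reach 897.

2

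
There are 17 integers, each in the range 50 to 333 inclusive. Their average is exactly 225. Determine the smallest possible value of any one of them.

Minimizing one value means maximizing the remaining 16.
The total is 17 × 225 = 3825.
The other 16 can take up 16 × 333 = 5328 ≥ 3825 − 50, so one integer can sit at its floor of 50.
Achievable: one at 50 and the other 16 totalling 3775, which fits since 16 × 50 ≤ 3775 ≤ 16 × 333.

50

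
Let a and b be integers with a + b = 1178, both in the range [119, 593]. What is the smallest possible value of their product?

Since a + b is fixed, pushing one of them to its bound minimizes the product.
At the endpoint a = 585, b = 1178 − 585 = 593, so ab = 585 × 593 = 346905.

346905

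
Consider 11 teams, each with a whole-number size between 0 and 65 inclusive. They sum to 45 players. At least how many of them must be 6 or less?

Each value above 6 is at least 7, contributing at least 7 − 0 = 7 above the floor 0.
The sum exceeds the floor total 0 by 45, so at most ⌊45/7⌋ = 6 exceed 6, and at least 5 are ≤ 6.
Exactly 5 works: 5 values at 0 and 6 at 7 total 42; raise one of the low values by 3 (still ≤ 6) to hit 45.

5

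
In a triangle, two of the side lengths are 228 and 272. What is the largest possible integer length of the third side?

The third side must be less than 228 + 272 = 500.
The largest integer below 500 is 499.

499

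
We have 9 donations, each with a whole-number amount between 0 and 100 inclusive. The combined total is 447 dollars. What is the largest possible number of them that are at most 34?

Each value at 34 or below falls at least 100 − 34 = 66 short of the ceiling 100.
The ceiling total is 9 × 100 = 900, and we need 447, so at most ⌊(900 − 447)/66⌋ = 6 can be that low.
k = 6 is achieved by 6 values at 34 and 3 at 100, total 504; lower one of the 100's by 57 (still > 34) to reach 447.

6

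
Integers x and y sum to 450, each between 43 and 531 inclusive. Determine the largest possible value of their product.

xy = x(450 − x) is maximized when x is as near 450/2 as the bounds allow.
Taking x = 225 and y = 225 (both in [43, 531]) gives xy = 50625.

50625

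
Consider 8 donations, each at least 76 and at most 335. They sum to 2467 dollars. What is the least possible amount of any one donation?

122

To make one donation as small as possible, make the other 7 as large as possible.
The other 7 contribute at most 7 × 335 = 2345, leaving at least 2467 − 2345 = 122.
Since 122 ≥ 76, this is achievable: one at 122 and 7 at 335.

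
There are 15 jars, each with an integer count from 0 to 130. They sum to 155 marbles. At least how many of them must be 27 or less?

Each value above 27 is at least 28, contributing at least 28 − 0 = 28 above the floor 0.
The sum exceeds the floor total 0 by 155, so at most ⌊155/28⌋ = 5 exceed 27, and at least 10 are ≤ 27.
Exactly 10 works: 10 values at 0 and 5 at 28 total 140; raise one of the low values by 15 (still ≤ 27) to hit 155.

10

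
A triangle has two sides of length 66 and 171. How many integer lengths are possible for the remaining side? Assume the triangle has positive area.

The triangle inequality gives |66 − 171| < c < 66 + 171, i.e. 105 < c < 237.
So c can be any integer from 106 to 236: 131 values.

131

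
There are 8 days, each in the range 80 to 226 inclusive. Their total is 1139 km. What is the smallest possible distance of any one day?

80

Minimizing one value means maximizing the remaining 7.
The other 7 can take up 7 × 226 = 1582 ≥ 1139 − 80, so one day can sit at its floor of 80.
Achievable: one at 80 and the other 7 totalling 1059, which fits since 7 × 80 ≤ 1059 ≤ 7 × 226.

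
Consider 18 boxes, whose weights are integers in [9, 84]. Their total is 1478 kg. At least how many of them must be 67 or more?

If only k of them are at least 67, the other 18 − k are at most 66, so the total is at most k·84 + (18 − k)·66.
This must reach 1478, so k·84 + (18 − k)·66 ≥ 1478, giving k ≥ 17.
Exactly 17 works: 17 values at 84 and 1 at 66 total 1494; lower one of the high values by 16 (still ≥ 67) to hit 1478.

17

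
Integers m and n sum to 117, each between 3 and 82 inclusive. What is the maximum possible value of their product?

3422

With m + n fixed, mn peaks when the two are closest together.
Taking m = 58 and n = 59 (both in [3, 82]) gives mn = 3422.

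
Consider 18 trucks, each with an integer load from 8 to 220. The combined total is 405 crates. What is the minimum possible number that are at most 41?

11

Let j be the number exceeding 41. Then the total is ≥ 42·j + 8·(18 − j) = 144 + 34j.
So 34j ≤ 261 and j ≤ 7; hence at least 18 − 7 = 11 are ≤ 41.
Exactly 11 works: 11 values at 8 and 7 at 42 total 382; raise one of the low values by 23 (still ≤ 41) to hit 405.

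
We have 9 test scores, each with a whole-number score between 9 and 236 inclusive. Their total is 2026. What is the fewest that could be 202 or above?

7

Suppose at most 9 − j of them reach 202; then j values are ≤ 201 and the rest ≤ 236.
The total is then ≤ 201·j + 236·(9 − j) = 2124 − 35j. For this to be ≥ 2026 we need j ≤ 2, so at least 9 − 2 = 7 must reach 202.
Exactly 7 works: 7 values at 236 and 2 at 201 total 2054; lower one of the high values by 28 (still ≥ 202) to hit 2026.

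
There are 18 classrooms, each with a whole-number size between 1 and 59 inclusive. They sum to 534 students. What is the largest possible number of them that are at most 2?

9

Each value at 2 or below falls at least 59 − 2 = 57 short of the ceiling 59.
The ceiling total is 18 × 59 = 1062, and we need 534, so at most ⌊(1062 − 534)/57⌋ = 9 can be that low.
k = 9 is achieved by 9 values at 2 and 9 at 59, total 549; lower one of the 59's by 15 (still > 2) to reach 534.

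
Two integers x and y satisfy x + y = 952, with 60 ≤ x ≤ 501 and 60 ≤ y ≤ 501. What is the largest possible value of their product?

226576

xy = x(952 − x) is maximized when x is as near 952/2 as the bounds allow.
Taking x = 476 and y = 476 (both in [60, 501]) gives xy = 226576.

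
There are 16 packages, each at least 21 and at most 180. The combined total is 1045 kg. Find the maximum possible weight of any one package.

To make one package as large as possible, make the other 15 as small as possible.
The other 15 contribute at least 15 × 21 = 315, leaving at most 1045 − 315 = 730.
But each package is capped at 180, so the maximum is 180.
Achievable: one at 180 and the other 15 totalling 865, which fits since 15 × 21 ≤ 865 ≤ 15 × 180.

180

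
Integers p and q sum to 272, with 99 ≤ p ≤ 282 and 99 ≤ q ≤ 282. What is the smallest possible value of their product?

17127

For a fixed sum, pq is smallest when p and q are as far apart as possible.
The extreme feasible split is p = 99, q = 173, giving pq = 17127.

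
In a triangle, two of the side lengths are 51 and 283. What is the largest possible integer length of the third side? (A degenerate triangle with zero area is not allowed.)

333

The third side must be less than 51 + 283 = 334.
The largest integer below 334 is 333.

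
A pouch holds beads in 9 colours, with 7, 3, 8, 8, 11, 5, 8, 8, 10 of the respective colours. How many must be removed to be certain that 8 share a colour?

58

In the worst case you take as many as possible of each colour without reaching 8: 7 + 3 + 7 + 7 + 7 + 5 + 7 + 7 + 7 = 57.
The next one must give 8 of some colour, so 57 + 1 = 58.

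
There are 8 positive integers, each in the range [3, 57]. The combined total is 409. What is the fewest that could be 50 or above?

3

Suppose at most 8 − j of them reach 50; then j values are ≤ 49 and the rest ≤ 57.
The total is then ≤ 49·j + 57·(8 − j) = 456 − 8j. For this to be ≥ 409 we need j ≤ 5, so at least 8 − 5 = 3 must reach 50.
Exactly 3 works: 3 values at 57 and 5 at 49 total 416; lower one of the high values by 7 (still ≥ 50) to hit 409.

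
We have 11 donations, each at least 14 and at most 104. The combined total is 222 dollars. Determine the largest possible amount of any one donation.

82

To make one donation as large as possible, make the other 10 as small as possible.
The other 10 contribute at least 10 × 14 = 140, leaving at most 222 − 140 = 82.
Since 82 ≤ 104, this is achievable: one at 82 and 10 at 14.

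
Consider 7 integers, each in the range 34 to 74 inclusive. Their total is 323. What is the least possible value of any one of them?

To make one integer as small as possible, make the other 6 as large as possible.
The other 6 can take up 6 × 74 = 444 ≥ 323 − 34, so one integer can sit at its floor of 34.
Achievable: one at 34 and the other 6 totalling 289, which fits since 6 × 34 ≤ 289 ≤ 6 × 74.

34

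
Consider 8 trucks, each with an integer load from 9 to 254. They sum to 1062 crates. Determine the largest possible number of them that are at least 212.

Suppose k of them are at least 212. Those contribute at least 212 each and the other 8 − k at least 9 each.
So the total is at least 212k + 9(8 − k) = 72 + 203k. This must be ≤ 1062, giving k ≤ 4.
k = 4 is achieved by 4 values at 212 and 4 at 9, total 884; add 178 to one value (staying below 212) to reach 1062.

4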